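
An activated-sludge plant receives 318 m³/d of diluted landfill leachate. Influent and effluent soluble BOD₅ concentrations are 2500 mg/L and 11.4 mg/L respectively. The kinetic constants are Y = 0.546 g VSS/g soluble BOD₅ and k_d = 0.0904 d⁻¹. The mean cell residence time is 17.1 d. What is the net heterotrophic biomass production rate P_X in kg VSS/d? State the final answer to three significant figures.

P_X ≈ 170 kg VSS/d

Y_obs = Y / (1 + k_d θ_c) = 0.546 / (1 + 0.0904 × 17.1) = 0.546 / 2.546 = 0.2145.
ΔS = 2500 − 11.4 = 2489 mg/L, so the substrate removal rate is 318 × 2489/1000 = 791.4 kg soluble BOD₅/d.
Net biomass production P_X = Y_obs × Q·(S₀ − S) = 0.2145 × 791.4 = 169.7 kg VSS/d.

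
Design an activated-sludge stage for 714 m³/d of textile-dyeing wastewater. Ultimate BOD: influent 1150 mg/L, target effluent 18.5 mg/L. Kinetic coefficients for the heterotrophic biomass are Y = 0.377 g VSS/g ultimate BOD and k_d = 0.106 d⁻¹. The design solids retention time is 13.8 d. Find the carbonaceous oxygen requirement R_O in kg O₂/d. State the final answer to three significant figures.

R_O ≈ 632 kg O₂/d

Y_obs = Y / (1 + k_d θ_c) = 0.377 / (1 + 0.106 × 13.8) = 0.377 / 2.463 = 0.1531.
Mass of ultimate BOD removed per day: Q(S₀ − S) = 714 × 1132 g/m³ = 807.9 kg/d.
Net sludge production P_X = 0.1531 × 807.9 = 123.7 kg VSS/d.
Carbonaceous O₂ demand = substrate oxidised − cell-mass equivalent = 807.9 − 1.42 × 123.7 = 632.3 kg O₂/d.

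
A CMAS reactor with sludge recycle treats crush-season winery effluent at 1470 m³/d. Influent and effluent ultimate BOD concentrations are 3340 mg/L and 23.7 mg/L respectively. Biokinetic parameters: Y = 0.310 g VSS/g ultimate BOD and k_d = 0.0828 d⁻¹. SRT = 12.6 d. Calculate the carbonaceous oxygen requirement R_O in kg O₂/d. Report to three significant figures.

R_O ≈ 3820 kg O₂/d

Correct the yield for decay: Y_obs = Y/(1 + k_d θ_c) = 0.310 / (1 + 0.0828 × 12.6) = 0.310 / 2.043 = 0.1517.
Q·(S₀ − S) = 1470 × (3340 − 23.7) × 10⁻³ = 4875 kg/d removed.
Biomass synthesised: P_X = Y_obs × 4875 = 739.6 kg VSS/d.
R_O = Q·ΔS − 1.42 P_X = 4875 − 1050 = 3825 kg O₂/d.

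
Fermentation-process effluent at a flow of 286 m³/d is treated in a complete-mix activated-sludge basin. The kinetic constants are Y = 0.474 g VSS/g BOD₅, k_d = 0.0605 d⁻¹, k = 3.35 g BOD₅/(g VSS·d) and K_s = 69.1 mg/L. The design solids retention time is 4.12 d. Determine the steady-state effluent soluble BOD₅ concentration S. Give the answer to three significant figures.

For a completely mixed reactor with recycle the Lawrence–McCarty relation gives S = K_s·(1 + k_d·θ_c) / [θ_c·(Y·k − k_d) − 1] = 69.1 × (1 + 0.0605 × 4.12) / [4.12 × (0.474 × 3.35 − 0.0605) − 1] = 86.32 / 5.293 = 16.31 mg/L.

S ≈ 16.3 mg/L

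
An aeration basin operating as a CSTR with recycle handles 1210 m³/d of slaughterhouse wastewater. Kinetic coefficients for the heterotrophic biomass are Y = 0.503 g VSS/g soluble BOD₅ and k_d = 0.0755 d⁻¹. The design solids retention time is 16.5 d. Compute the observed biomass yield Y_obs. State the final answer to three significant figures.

The observed yield is Y_obs = Y/(1 + k_d·θ_c) = 0.503 / (1 + 0.0755 × 16.5) = 0.503 / 2.246 = 0.2240 g VSS per g soluble BOD₅ removed.

Y_obs ≈ 0.224 g VSS/g soluble BOD₅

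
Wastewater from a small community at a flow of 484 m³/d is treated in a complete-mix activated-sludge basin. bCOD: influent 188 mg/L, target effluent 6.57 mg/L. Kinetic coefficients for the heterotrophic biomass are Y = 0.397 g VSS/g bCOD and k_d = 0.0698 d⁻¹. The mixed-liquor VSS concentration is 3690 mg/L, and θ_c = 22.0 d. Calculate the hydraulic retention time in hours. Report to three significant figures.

From the SRT design equation V = Y Q (S₀−S) θ_c / [X (1 + k_d θ_c)] = 0.397 × 484 × (188 − 6.57) × 22.0 / [3690 × (1 + 0.0698 × 22.0)] = 7.67×10^5 / 9356 = 81.97 m³.
τ = V/Q = 81.97/484 = 0.1694 d, or 4.065 h.

τ ≈ 4.06 h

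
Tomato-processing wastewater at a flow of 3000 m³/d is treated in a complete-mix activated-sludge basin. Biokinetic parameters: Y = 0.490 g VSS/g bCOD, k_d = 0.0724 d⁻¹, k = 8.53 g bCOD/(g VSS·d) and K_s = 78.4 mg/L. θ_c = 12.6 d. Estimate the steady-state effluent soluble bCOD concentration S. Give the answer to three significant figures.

Effluent substrate depends only on kinetics and SRT: S = K_s(1 + k_d θ_c) / [θ_c(Yk − k_d) − 1] = 78.4 × (1 + 0.0724 × 12.6) / [12.6 × (0.490 × 8.53 − 0.0724) − 1] = 149.9 / 50.75 = 2.954 mg/L.

S ≈ 2.95 mg/L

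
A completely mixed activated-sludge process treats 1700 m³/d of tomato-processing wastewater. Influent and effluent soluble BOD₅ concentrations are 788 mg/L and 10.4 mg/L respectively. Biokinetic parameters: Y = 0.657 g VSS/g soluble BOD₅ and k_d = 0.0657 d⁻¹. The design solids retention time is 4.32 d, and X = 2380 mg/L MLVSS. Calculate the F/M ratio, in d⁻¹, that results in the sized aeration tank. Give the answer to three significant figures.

Rearranging the biomass balance for a CMAS with decay, V = Y·Q·ΔS·θ_c / [X·(1+k_d θ_c)] = 0.657 × 1700 × (788 − 10.4) × 4.32 / [2380 × (1 + 0.0657 × 4.32)] = 3.75×10^6 / 3056 = 1228 m³.
F/M = Q·S₀ / (V·X) = 1700 × 788 / (1228 × 2380) = 0.4584 g soluble BOD₅·(g VSS·d)⁻¹.

F/M ≈ 0.458 d⁻¹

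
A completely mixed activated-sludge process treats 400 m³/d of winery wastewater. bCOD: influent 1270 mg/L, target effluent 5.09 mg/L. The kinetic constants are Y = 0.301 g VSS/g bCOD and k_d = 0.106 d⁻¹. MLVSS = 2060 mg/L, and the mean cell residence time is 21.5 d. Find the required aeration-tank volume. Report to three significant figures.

V ≈ 485 m³

Steady-state biomass mass balance: V·X·(1 + k_d·θ_c) = Y·Q·(S₀ − S)·θ_c, so V = 0.301 × 400 × (1270 − 5.09) × 21.5 / [2060 × (1 + 0.106 × 21.5)] = 3.27×10^6 / 6755 = 484.7 m³.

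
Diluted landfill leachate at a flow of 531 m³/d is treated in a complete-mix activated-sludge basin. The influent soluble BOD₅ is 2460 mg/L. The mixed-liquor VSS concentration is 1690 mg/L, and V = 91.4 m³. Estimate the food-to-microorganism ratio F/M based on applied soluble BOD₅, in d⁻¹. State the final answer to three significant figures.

F/M ≈ 8.46 d⁻¹

F/M = Q·S₀ / (V·X) = 531 × 2460 / (91.40 × 1690) = 8.457 g soluble BOD₅·(g VSS·d)⁻¹.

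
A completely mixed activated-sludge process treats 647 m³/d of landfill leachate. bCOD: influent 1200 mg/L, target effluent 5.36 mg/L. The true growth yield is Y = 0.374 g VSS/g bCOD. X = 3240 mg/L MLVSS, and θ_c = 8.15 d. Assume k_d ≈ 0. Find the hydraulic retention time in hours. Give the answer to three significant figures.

With k_d = 0 the design equation reduces to V = Y Q (S₀−S) θ_c / X = 0.374 × 647 × (1200 − 5.36) × 8.15 / 3240 = 727.2 m³.
HRT = V/Q = 727.2 m³ / 647 m³·d⁻¹ = 1.124 d × 24 = 26.97 h.

τ ≈ 27.0 h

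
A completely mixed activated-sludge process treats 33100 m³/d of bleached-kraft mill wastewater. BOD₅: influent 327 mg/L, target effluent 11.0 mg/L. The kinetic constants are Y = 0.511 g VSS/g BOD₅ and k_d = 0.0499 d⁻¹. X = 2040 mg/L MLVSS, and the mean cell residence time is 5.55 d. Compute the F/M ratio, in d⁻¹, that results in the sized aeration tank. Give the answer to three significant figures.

F/M ≈ 0.466 d⁻¹

Rearranging the biomass balance for a CMAS with decay, V = Y·Q·ΔS·θ_c / [X·(1+k_d θ_c)] = 0.511 × 33100 × (327 − 11.0) × 5.55 / [2040 × (1 + 0.0499 × 5.55)] = 2.97×10^7 / 2605 = 11387 m³.
F/M = Q·S₀ / (V·X) = 33100 × 327 / (11387 × 2040) = 0.4659 g BOD₅·(g VSS·d)⁻¹.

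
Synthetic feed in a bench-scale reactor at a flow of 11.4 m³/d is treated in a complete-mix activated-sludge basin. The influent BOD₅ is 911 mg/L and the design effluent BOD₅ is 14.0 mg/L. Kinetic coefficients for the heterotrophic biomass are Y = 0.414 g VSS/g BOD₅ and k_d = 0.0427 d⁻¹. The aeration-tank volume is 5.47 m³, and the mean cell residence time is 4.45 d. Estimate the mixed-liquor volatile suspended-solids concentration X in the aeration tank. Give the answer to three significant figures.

X ≈ 2890 mg/L

From V·X·(1 + k_d·θ_c) = Y·Q·(S₀ − S)·θ_c: X = 0.414 × 11.4 × (911 − 14.0) × 4.45 / [5.47 × (1 + 0.0427 × 4.45)] = 2894 mg/L.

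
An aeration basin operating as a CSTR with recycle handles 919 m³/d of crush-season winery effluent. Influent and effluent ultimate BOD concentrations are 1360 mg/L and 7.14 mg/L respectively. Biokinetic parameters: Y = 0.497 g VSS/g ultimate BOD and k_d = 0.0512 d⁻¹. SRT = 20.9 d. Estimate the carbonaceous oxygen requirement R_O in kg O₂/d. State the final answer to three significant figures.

Correct the yield for decay: Y_obs = Y/(1 + k_d θ_c) = 0.497 / (1 + 0.0512 × 20.9) = 0.497 / 2.070 = 0.2401.
ΔS = 1360 − 7.14 = 1353 mg/L, so the substrate removal rate is 919 × 1353/1000 = 1243 kg ultimate BOD/d.
P_X = Y_obs·Q·(S₀ − S) = 0.2401 × 1243 = 298.5 kg VSS/d.
R_O = Q·(S₀ − S) − 1.42·P_X = 1243 − 1.42 × 298.5 = 819.4 kg O₂/d.

R_O ≈ 819 kg O₂/d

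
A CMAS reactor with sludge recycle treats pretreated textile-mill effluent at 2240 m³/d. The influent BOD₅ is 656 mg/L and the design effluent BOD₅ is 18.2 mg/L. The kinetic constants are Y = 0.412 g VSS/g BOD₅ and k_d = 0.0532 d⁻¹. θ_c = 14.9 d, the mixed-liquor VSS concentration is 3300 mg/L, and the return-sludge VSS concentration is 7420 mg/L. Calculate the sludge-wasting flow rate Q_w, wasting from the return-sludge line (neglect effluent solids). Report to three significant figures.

Q_w ≈ 44.3 m³/d

Steady-state biomass mass balance: V·X·(1 + k_d·θ_c) = Y·Q·(S₀ − S)·θ_c, so V = 0.412 × 2240 × (656 − 18.2) × 14.9 / [3300 × (1 + 0.0532 × 14.9)] = 8.77×10^6 / 5916 = 1483 m³.
Wasting from the return line (neglecting effluent solids): Q_w = V·X / (θ_c·X_r) = 1483 × 3300 / (14.9 × 7420) = 44.25 m³/d.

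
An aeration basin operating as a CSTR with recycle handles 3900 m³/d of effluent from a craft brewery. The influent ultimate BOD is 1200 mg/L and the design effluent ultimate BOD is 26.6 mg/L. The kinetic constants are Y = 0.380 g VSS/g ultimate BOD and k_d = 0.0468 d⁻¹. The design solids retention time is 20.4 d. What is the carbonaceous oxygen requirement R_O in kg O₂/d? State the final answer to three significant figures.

R_O ≈ 3310 kg O₂/d

The observed yield is Y_obs = Y/(1 + k_d·θ_c) = 0.380 / (1 + 0.0468 × 20.4) = 0.380 / 1.955 = 0.1944 g VSS per g ultimate BOD removed.
Mass of ultimate BOD removed per day: Q(S₀ − S) = 3900 × 1173 g/m³ = 4576 kg/d.
Biomass synthesised: P_X = Y_obs × 4576 = 889.6 kg VSS/d.
R_O = Q·(S₀ − S) − 1.42·P_X = 4576 − 1.42 × 889.6 = 3313 kg O₂/d.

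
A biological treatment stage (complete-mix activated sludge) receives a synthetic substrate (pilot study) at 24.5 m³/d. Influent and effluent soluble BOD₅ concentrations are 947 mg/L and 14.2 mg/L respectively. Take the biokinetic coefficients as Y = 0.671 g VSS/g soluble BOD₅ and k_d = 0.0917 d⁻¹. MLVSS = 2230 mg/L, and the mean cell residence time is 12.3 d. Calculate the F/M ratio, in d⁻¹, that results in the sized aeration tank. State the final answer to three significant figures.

Rearranging the biomass balance for a CMAS with decay, V = Y·Q·ΔS·θ_c / [X·(1+k_d θ_c)] = 0.671 × 24.5 × (947 − 14.2) × 12.3 / [2230 × (1 + 0.0917 × 12.3)] = 1.89×10^5 / 4745 = 39.75 m³.
F/M = Q·S₀ / (V·X) = 24.5 × 947 / (39.75 × 2230) = 0.2618 g soluble BOD₅·(g VSS·d)⁻¹.

F/M ≈ 0.262 d⁻¹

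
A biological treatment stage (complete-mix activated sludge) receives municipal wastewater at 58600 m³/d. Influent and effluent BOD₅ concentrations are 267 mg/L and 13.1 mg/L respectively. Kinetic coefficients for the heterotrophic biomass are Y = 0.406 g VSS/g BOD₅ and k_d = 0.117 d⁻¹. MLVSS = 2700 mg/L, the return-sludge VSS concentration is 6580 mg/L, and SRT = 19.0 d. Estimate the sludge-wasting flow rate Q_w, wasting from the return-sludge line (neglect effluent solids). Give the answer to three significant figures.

From the SRT design equation V = Y Q (S₀−S) θ_c / [X (1 + k_d θ_c)] = 0.406 × 58600 × (267 − 13.1) × 19.0 / [2700 × (1 + 0.117 × 19.0)] = 1.15×10^8 / 8702 = 13189 m³.
Wasting from the return line (neglecting effluent solids): Q_w = V·X / (θ_c·X_r) = 13189 × 2700 / (19.0 × 6580) = 284.8 m³/d.

Q_w ≈ 285 m³/d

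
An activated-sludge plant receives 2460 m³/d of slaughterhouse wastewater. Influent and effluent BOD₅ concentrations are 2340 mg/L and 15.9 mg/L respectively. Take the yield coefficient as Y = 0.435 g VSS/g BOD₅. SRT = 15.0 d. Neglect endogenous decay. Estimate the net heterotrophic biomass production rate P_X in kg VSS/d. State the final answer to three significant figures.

Since k_d ≈ 0, Y_obs = Y = 0.435 g VSS/g BOD₅.
Mass of BOD₅ removed per day: Q(S₀ − S) = 2460 × 2324 g/m³ = 5717 kg/d.
So the net sludge growth is P_X = 0.4350 × 5717 = 2487 kg VSS/d.

P_X ≈ 2490 kg VSS/d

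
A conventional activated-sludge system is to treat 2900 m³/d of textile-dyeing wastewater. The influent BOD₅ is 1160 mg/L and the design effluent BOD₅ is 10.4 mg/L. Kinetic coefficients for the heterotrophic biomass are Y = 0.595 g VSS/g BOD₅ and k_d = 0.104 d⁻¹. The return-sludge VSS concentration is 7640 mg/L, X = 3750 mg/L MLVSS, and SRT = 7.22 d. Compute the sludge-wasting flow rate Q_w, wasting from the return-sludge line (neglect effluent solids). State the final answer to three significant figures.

Q_w ≈ 148 m³/d

From the SRT design equation V = Y Q (S₀−S) θ_c / [X (1 + k_d θ_c)] = 0.595 × 2900 × (1160 − 10.4) × 7.22 / [3750 × (1 + 0.104 × 7.22)] = 1.43×10^7 / 6566 = 2181 m³.
Q_w = (V·X)/(θ_c X_r) = 2181 × 3750 / (7.22 × 7640) = 148.3 m³/d.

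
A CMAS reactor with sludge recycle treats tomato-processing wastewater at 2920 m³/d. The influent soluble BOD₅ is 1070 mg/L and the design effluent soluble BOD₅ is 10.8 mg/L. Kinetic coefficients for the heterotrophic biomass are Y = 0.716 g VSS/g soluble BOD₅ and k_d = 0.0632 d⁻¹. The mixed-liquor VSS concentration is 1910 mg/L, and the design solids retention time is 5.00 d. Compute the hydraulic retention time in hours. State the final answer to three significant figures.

τ ≈ 36.2 h

From the SRT design equation V = Y Q (S₀−S) θ_c / [X (1 + k_d θ_c)] = 0.716 × 2920 × (1070 − 10.8) × 5.00 / [1910 × (1 + 0.0632 × 5.00)] = 1.11×10^7 / 2514 = 4405 m³.
τ = V/Q = 4405/2920 = 1.509 d, or 36.21 h.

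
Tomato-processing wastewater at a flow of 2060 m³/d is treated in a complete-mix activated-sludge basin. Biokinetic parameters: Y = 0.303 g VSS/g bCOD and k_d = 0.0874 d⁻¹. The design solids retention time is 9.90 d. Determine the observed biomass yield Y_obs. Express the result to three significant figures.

Observed yield with endogenous decay: Y_obs = Y / (1 + k_d·θ_c) = 0.303 / (1 + 0.0874 × 9.90) = 0.303 / 1.865 = 0.1624 g VSS/g bCOD.

Y_obs ≈ 0.162 g VSS/g bCOD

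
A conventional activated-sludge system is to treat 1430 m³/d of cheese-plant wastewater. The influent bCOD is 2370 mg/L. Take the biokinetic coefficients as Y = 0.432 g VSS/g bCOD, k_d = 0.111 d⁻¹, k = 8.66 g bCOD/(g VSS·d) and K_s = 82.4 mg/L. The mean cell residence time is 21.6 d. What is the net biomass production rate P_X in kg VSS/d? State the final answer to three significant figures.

P_X ≈ 430 kg VSS/d

For a completely mixed reactor with recycle the Lawrence–McCarty relation gives S = K_s·(1 + k_d·θ_c) / [θ_c·(Y·k − k_d) − 1] = 82.4 × (1 + 0.111 × 21.6) / [21.6 × (0.432 × 8.66 − 0.111) − 1] = 280.0 / 77.41 = 3.617 mg/L.
The observed yield is Y_obs = Y/(1 + k_d·θ_c) = 0.432 / (1 + 0.111 × 21.6) = 0.432 / 3.398 = 0.1271 g VSS per g bCOD removed.
ΔS = 2370 − 3.62 = 2366 mg/L, so the substrate removal rate is 1430 × 2366/1000 = 3384 kg bCOD/d.
P_X = Y_obs · Q(S₀ − S) = 0.1271 × 3384 = 430.3 kg VSS/d.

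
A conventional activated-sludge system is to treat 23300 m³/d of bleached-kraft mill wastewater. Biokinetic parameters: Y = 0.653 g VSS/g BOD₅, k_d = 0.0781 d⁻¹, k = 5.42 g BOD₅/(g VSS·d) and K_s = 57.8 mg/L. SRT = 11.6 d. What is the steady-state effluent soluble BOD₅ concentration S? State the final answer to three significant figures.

Effluent substrate depends only on kinetics and SRT: S = K_s(1 + k_d θ_c) / [θ_c(Yk − k_d) − 1] = 57.8 × (1 + 0.0781 × 11.6) / [11.6 × (0.653 × 5.42 − 0.0781) − 1] = 110.2 / 39.15 = 2.814 mg/L.

S ≈ 2.81 mg/L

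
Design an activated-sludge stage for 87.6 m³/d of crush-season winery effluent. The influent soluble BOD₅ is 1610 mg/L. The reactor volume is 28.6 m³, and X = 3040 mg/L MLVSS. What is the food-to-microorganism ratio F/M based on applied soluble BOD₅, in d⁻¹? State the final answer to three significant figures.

F/M ≈ 1.62 d⁻¹

Food-to-microorganism ratio F/M = Q S₀ / (V X) = 87.6 × 1610 / (28.60 × 3040) = 1.622 d⁻¹.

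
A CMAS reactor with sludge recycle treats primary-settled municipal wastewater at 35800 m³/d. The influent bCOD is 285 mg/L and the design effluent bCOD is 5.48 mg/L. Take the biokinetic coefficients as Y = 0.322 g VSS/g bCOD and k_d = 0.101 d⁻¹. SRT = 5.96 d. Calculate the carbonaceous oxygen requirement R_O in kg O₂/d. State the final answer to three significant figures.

Observed yield with endogenous decay: Y_obs = Y / (1 + k_d·θ_c) = 0.322 / (1 + 0.101 × 5.96) = 0.322 / 1.602 = 0.2010 g VSS/g bCOD.
Mass of bCOD removed per day: Q(S₀ − S) = 35800 × 279.5 g/m³ = 10007 kg/d.
P_X = Y_obs·Q·(S₀ − S) = 0.2010 × 10007 = 2011 kg VSS/d.
R_O = Q·(S₀ − S) − 1.42·P_X = 10007 − 1.42 × 2011 = 7151 kg O₂/d.

R_O ≈ 7150 kg O₂/d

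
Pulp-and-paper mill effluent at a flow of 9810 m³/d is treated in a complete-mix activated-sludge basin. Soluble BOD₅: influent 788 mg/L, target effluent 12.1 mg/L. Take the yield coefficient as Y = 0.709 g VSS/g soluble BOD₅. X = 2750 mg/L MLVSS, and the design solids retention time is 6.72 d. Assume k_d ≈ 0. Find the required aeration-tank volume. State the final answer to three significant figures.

V ≈ 13200 m³

Biomass mass balance (decay neglected): V·X = Y·Q·(S₀ − S)·θ_c, so V = 0.709 × 9810 × (788 − 12.1) × 6.72 / 2750 = 13187 m³.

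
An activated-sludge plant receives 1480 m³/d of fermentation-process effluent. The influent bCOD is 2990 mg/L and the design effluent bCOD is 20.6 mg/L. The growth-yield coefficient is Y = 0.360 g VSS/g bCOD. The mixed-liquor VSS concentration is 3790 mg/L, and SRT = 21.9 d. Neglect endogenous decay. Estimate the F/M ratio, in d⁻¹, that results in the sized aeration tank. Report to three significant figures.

F/M ≈ 0.128 d⁻¹

With k_d = 0 the design equation reduces to V = Y Q (S₀−S) θ_c / X = 0.360 × 1480 × (2990 − 20.6) × 21.9 / 3790 = 9142 m³.
F/M = applied load / biomass = Q·S₀/(V·X) = 1480 × 2990 / (9142 × 3790) = 0.1277 d⁻¹.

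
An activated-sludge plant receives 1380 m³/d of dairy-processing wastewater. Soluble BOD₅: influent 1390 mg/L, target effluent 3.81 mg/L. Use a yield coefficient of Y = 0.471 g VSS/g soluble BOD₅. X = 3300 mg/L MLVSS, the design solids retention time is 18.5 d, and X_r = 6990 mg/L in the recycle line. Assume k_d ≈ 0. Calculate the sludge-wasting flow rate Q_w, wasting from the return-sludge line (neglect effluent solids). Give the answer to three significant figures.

Q_w ≈ 129 m³/d

Biomass mass balance (decay neglected): V·X = Y·Q·(S₀ − S)·θ_c, so V = 0.471 × 1380 × (1390 − 3.81) × 18.5 / 3300 = 5051 m³.
Q_w = (V·X)/(θ_c X_r) = 5051 × 3300 / (18.5 × 6990) = 128.9 m³/d.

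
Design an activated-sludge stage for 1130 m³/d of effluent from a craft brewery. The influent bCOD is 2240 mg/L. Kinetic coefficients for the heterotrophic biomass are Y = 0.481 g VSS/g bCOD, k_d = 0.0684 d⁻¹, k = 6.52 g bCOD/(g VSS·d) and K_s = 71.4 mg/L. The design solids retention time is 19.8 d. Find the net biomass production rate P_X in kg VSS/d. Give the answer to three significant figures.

P_X ≈ 516 kg VSS/d

From the Monod/SRT balance for a CMAS, S = K_s·(1+k_d θ_c)/[θ_c·(Y k − k_d) − 1] = 71.4 × (1 + 0.0684 × 19.8) / [19.8 × (0.481 × 6.52 − 0.0684) − 1] = 168.1 / 59.74 = 2.814 mg/L.
Correct the yield for decay: Y_obs = Y/(1 + k_d θ_c) = 0.481 / (1 + 0.0684 × 19.8) = 0.481 / 2.354 = 0.2043.
Mass of bCOD removed per day: Q(S₀ − S) = 1130 × 2237 g/m³ = 2528 kg/d.
Net biomass production P_X = Y_obs × Q·(S₀ − S) = 0.2043 × 2528 = 516.5 kg VSS/d.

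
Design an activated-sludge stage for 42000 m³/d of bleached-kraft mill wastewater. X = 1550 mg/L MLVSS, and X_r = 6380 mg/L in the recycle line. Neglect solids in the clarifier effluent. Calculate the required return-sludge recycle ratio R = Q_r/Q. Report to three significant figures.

R = Q_r/Q = X/(X_r − X) = 1550 / (6380 − 1550) = 0.3209.

R ≈ 0.321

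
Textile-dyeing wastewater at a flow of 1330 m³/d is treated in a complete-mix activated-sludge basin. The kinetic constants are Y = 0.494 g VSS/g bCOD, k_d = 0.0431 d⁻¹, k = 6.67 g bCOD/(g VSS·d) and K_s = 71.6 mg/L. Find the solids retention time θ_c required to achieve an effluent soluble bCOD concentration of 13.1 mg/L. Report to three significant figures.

θ_c ≈ 2.14 d

Specific growth rate at S = 13.1 mg/L: μ = YkS/(K_s+S) = 0.494·6.67·13.1/(71.6+13.1) = 0.5096 d⁻¹.
Then 1/θ_c = μ − k_d = 0.5096 − 0.0431 = 0.4665 d⁻¹, giving θ_c = 2.144 d.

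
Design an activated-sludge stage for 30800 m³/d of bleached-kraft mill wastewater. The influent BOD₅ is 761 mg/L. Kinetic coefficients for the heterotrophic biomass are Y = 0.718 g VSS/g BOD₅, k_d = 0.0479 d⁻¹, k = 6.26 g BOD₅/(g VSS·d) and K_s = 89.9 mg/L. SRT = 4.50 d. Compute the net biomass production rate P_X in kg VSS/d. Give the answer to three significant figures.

P_X ≈ 13700 kg VSS/d

Effluent substrate depends only on kinetics and SRT: S = K_s(1 + k_d θ_c) / [θ_c(Yk − k_d) − 1] = 89.9 × (1 + 0.0479 × 4.50) / [4.50 × (0.718 × 6.26 − 0.0479) − 1] = 109.3 / 19.01 = 5.748 mg/L.
Observed yield with endogenous decay: Y_obs = Y / (1 + k_d·θ_c) = 0.718 / (1 + 0.0479 × 4.50) = 0.718 / 1.216 = 0.5907 g VSS/g BOD₅.
ΔS = 761 − 5.75 = 755.2 mg/L, so the substrate removal rate is 30800 × 755.2/1000 = 23262 kg BOD₅/d.
P_X = Y_obs · Q(S₀ − S) = 0.5907 × 23262 = 13740 kg VSS/d.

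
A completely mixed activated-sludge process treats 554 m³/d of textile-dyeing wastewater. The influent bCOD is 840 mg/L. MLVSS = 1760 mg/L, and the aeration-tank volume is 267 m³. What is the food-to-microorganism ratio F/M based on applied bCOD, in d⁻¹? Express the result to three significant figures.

Food-to-microorganism ratio F/M = Q S₀ / (V X) = 554 × 840 / (267.0 × 1760) = 0.9903 d⁻¹.

F/M ≈ 0.990 d⁻¹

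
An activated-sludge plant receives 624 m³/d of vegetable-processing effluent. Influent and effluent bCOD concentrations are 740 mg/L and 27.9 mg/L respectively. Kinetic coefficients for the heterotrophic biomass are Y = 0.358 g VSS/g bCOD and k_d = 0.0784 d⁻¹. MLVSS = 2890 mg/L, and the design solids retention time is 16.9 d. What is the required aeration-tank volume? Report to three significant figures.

Steady-state biomass mass balance: V·X·(1 + k_d·θ_c) = Y·Q·(S₀ − S)·θ_c, so V = 0.358 × 624 × (740 − 27.9) × 16.9 / [2890 × (1 + 0.0784 × 16.9)] = 2.69×10^6 / 6719 = 400.1 m³.

V ≈ 400 m³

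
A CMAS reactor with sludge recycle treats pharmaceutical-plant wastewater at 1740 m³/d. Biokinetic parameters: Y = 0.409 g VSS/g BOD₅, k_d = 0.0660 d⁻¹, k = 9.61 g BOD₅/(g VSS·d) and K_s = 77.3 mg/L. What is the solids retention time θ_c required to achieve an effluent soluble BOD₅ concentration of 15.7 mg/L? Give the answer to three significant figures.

Specific growth rate at S = 15.7 mg/L: μ = YkS/(K_s+S) = 0.409·9.61·15.7/(77.3+15.7) = 0.6635 d⁻¹.
Then 1/θ_c = μ − k_d = 0.6635 − 0.0660 = 0.5975 d⁻¹, giving θ_c = 1.674 d.

θ_c ≈ 1.67 d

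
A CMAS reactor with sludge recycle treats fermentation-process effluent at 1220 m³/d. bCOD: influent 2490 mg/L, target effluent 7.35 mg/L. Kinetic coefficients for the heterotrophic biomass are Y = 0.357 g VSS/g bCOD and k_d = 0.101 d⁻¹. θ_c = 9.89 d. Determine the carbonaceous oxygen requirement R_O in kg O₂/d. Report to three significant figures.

The observed yield is Y_obs = Y/(1 + k_d·θ_c) = 0.357 / (1 + 0.101 × 9.89) = 0.357 / 1.999 = 0.1786 g VSS per g bCOD removed.
Mass of bCOD removed per day: Q(S₀ − S) = 1220 × 2483 g/m³ = 3029 kg/d.
Biomass synthesised: P_X = Y_obs × 3029 = 540.9 kg VSS/d.
R_O = Q·ΔS − 1.42 P_X = 3029 − 768.1 = 2261 kg O₂/d.

R_O ≈ 2260 kg O₂/d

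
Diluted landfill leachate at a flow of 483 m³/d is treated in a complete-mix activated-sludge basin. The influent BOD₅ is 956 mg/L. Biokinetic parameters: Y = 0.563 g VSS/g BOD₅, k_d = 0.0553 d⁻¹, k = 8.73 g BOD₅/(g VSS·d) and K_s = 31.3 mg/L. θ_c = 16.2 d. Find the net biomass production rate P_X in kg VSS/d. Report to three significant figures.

For a completely mixed reactor with recycle the Lawrence–McCarty relation gives S = K_s·(1 + k_d·θ_c) / [θ_c·(Y·k − k_d) − 1] = 31.3 × (1 + 0.0553 × 16.2) / [16.2 × (0.563 × 8.73 − 0.0553) − 1] = 59.34 / 77.73 = 0.7634 mg/L.
Y_obs = Y / (1 + k_d θ_c) = 0.563 / (1 + 0.0553 × 16.2) = 0.563 / 1.896 = 0.2970.
ΔS = 956 − 0.763 = 955.2 mg/L, so the substrate removal rate is 483 × 955.2/1000 = 461.4 kg BOD₅/d.
So the net sludge growth is P_X = 0.2970 × 461.4 = 137.0 kg VSS/d.

P_X ≈ 137 kg VSS/d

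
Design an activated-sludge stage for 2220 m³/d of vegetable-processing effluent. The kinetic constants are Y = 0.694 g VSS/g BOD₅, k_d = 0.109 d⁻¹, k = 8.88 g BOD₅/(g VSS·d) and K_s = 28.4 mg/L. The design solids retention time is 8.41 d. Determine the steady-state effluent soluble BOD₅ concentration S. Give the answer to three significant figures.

S ≈ 1.09 mg/L

From the Monod/SRT balance for a CMAS, S = K_s·(1+k_d θ_c)/[θ_c·(Y k − k_d) − 1] = 28.4 × (1 + 0.109 × 8.41) / [8.41 × (0.694 × 8.88 − 0.109) − 1] = 54.43 / 49.91 = 1.091 mg/L.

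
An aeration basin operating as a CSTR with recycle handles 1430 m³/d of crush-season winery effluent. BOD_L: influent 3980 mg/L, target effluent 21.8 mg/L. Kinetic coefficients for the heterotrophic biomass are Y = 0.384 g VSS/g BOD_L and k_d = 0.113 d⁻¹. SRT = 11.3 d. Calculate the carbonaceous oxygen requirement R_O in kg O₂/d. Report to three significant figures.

Y_obs = Y / (1 + k_d θ_c) = 0.384 / (1 + 0.113 × 11.3) = 0.384 / 2.277 = 0.1687.
Substrate removed = Q·(S₀ − S) = 1430 m³/d × (3980 − 21.8) g/m³ = 5.66×10^6 g/d = 5660 kg/d.
P_X = Y_obs·Q·(S₀ − S) = 0.1687 × 5660 = 954.6 kg VSS/d.
Carbonaceous O₂ demand = substrate oxidised − cell-mass equivalent = 5660 − 1.42 × 954.6 = 4305 kg O₂/d.

R_O ≈ 4300 kg O₂/d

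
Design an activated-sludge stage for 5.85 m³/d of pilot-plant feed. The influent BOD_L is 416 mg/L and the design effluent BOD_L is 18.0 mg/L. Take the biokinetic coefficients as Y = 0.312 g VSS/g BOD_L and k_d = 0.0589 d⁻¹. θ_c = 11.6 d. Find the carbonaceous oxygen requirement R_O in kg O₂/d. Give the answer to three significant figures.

R_O ≈ 1.72 kg O₂/d

Y_obs = Y / (1 + k_d θ_c) = 0.312 / (1 + 0.0589 × 11.6) = 0.312 / 1.683 = 0.1854.
ΔS = 416 − 18.0 = 398.0 mg/L, so the substrate removal rate is 5.85 × 398.0/1000 = 2.328 kg BOD_L/d.
P_X = Y_obs·Q·(S₀ − S) = 0.1854 × 2.328 = 0.4316 kg VSS/d.
Carbonaceous O₂ demand = substrate oxidised − cell-mass equivalent = 2.328 − 1.42 × 0.4316 = 1.715 kg O₂/d.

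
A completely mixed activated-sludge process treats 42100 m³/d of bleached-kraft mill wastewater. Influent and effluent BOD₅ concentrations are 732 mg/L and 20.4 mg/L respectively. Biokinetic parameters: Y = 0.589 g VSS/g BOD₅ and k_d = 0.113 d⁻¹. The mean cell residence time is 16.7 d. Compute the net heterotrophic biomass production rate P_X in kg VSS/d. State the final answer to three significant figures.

P_X ≈ 6110 kg VSS/d

Y_obs = Y / (1 + k_d θ_c) = 0.589 / (1 + 0.113 × 16.7) = 0.589 / 2.887 = 0.2040.
Mass of BOD₅ removed per day: Q(S₀ − S) = 42100 × 711.6 g/m³ = 29958 kg/d.
Biomass produced: P_X = Y_obs·Q·ΔS = 0.2040 × 29958 ≈ 6112 kg VSS/d.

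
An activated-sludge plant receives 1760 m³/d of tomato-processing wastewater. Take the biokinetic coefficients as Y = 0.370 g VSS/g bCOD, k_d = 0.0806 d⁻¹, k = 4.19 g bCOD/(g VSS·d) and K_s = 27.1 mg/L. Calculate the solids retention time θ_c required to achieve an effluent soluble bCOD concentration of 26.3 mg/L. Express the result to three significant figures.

θ_c ≈ 1.46 d

At the target effluent, Y k S/(K_s+S) = 0.370×4.19×26.3/53.40 = 0.7635 d⁻¹.
θ_c = 1/(μ − k_d) = 1/(0.7635 − 0.0806) = 1/0.6829 = 1.464 d.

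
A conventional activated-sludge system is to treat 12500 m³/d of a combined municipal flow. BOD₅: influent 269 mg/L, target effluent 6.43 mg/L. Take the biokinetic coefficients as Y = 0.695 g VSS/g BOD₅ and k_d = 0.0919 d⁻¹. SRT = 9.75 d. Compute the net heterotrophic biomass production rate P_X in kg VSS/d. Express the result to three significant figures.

Correct the yield for decay: Y_obs = Y/(1 + k_d θ_c) = 0.695 / (1 + 0.0919 × 9.75) = 0.695 / 1.896 = 0.3666.
Mass of BOD₅ removed per day: Q(S₀ − S) = 12500 × 262.6 g/m³ = 3282 kg/d.
Biomass produced: P_X = Y_obs·Q·ΔS = 0.3666 × 3282 ≈ 1203 kg VSS/d.

P_X ≈ 1200 kg VSS/d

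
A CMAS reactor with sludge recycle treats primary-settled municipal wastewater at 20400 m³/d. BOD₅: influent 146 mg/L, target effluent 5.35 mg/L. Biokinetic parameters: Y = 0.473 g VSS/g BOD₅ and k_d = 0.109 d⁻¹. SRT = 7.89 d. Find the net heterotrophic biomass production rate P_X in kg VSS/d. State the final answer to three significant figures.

P_X ≈ 730 kg VSS/d

Correct the yield for decay: Y_obs = Y/(1 + k_d θ_c) = 0.473 / (1 + 0.109 × 7.89) = 0.473 / 1.860 = 0.2543.
Q·(S₀ − S) = 20400 × (146 − 5.35) × 10⁻³ = 2869 kg/d removed.
Net biomass production P_X = Y_obs × Q·(S₀ − S) = 0.2543 × 2869 = 729.7 kg VSS/d.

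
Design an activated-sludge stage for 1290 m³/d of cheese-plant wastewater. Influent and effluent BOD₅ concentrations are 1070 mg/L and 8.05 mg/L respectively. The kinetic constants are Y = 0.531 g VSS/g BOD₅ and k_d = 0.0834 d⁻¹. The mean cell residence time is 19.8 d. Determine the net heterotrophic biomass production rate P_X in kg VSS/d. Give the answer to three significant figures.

Y_obs = Y / (1 + k_d θ_c) = 0.531 / (1 + 0.0834 × 19.8) = 0.531 / 2.651 = 0.2003.
Mass of BOD₅ removed per day: Q(S₀ − S) = 1290 × 1062 g/m³ = 1370 kg/d.
Biomass produced: P_X = Y_obs·Q·ΔS = 0.2003 × 1370 ≈ 274.4 kg VSS/d.

P_X ≈ 274 kg VSS/d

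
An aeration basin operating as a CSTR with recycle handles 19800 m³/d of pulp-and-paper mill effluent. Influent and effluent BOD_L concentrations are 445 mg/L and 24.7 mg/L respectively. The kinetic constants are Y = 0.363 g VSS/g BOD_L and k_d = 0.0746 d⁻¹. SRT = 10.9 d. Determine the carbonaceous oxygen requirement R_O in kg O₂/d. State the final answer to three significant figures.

Observed yield with endogenous decay: Y_obs = Y / (1 + k_d·θ_c) = 0.363 / (1 + 0.0746 × 10.9) = 0.363 / 1.813 = 0.2002 g VSS/g BOD_L.
Mass of BOD_L removed per day: Q(S₀ − S) = 19800 × 420.3 g/m³ = 8322 kg/d.
Net sludge production P_X = 0.2002 × 8322 = 1666 kg VSS/d.
Carbonaceous O₂ demand = substrate oxidised − cell-mass equivalent = 8322 − 1.42 × 1666 = 5956 kg O₂/d.

R_O ≈ 5960 kg O₂/d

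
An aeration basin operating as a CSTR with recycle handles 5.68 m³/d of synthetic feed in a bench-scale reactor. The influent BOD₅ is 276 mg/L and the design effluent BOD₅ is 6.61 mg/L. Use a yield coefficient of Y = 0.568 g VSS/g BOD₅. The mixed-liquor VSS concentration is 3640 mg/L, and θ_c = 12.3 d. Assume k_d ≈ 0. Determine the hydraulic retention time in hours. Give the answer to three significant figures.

Biomass mass balance (decay neglected): V·X = Y·Q·(S₀ − S)·θ_c, so V = 0.568 × 5.68 × (276 − 6.61) × 12.3 / 3640 = 2.937 m³.
τ = V/Q = 2.937/5.68 = 0.5171 d, or 12.41 h.

τ ≈ 12.4 h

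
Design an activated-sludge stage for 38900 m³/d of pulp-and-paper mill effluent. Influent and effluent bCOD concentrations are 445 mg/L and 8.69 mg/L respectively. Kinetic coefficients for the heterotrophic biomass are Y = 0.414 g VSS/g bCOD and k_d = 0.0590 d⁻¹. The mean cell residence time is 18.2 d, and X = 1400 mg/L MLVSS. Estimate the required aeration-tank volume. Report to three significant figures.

V ≈ 44000 m³

Steady-state biomass mass balance: V·X·(1 + k_d·θ_c) = Y·Q·(S₀ − S)·θ_c, so V = 0.414 × 38900 × (445 − 8.69) × 18.2 / [1400 × (1 + 0.0590 × 18.2)] = 1.28×10^8 / 2903 = 44048 m³.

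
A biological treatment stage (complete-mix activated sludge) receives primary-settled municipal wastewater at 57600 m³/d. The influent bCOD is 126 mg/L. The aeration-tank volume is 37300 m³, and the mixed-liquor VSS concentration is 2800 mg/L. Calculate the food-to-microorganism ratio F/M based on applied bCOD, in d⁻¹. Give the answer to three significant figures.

Food-to-microorganism ratio F/M = Q S₀ / (V X) = 57600 × 126 / (37300 × 2800) = 0.06949 d⁻¹.

F/M ≈ 0.0695 d⁻¹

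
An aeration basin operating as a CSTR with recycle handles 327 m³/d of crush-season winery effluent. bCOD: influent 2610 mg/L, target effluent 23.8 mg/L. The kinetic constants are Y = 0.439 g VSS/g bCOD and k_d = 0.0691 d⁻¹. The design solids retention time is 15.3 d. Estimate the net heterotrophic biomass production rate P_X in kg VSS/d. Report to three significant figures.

P_X ≈ 180 kg VSS/d

Y_obs = Y / (1 + k_d θ_c) = 0.439 / (1 + 0.0691 × 15.3) = 0.439 / 2.057 = 0.2134.
ΔS = 2610 − 23.8 = 2586 mg/L, so the substrate removal rate is 327 × 2586/1000 = 845.7 kg bCOD/d.
So the net sludge growth is P_X = 0.2134 × 845.7 = 180.5 kg VSS/d.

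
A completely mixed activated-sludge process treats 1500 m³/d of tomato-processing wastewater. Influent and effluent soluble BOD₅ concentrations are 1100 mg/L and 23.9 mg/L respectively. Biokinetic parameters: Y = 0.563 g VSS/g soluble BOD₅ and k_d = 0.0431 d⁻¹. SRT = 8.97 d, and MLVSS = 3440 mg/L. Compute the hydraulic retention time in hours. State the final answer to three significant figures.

Steady-state biomass mass balance: V·X·(1 + k_d·θ_c) = Y·Q·(S₀ − S)·θ_c, so V = 0.563 × 1500 × (1100 − 23.9) × 8.97 / [3440 × (1 + 0.0431 × 8.97)] = 8.15×10^6 / 4770 = 1709 m³.
τ = V/Q = 1709/1500 = 1.139 d, or 27.34 h.

τ ≈ 27.3 h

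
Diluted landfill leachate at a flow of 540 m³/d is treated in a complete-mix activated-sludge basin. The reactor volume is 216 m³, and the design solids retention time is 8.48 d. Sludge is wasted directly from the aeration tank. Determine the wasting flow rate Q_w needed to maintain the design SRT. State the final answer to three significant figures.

With mixed-liquor wasting, θ_c = V/Q_w, so Q_w = V/θ_c = 216.0/8.48 = 25.47 m³/d.

Q_w ≈ 25.5 m³/d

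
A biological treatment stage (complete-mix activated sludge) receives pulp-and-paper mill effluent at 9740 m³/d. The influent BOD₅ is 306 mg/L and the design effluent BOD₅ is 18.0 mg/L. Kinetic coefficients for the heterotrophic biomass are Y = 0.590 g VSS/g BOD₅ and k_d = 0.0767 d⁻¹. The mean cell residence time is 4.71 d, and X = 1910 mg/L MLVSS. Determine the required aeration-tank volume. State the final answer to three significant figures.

V ≈ 3000 m³

Steady-state biomass mass balance: V·X·(1 + k_d·θ_c) = Y·Q·(S₀ − S)·θ_c, so V = 0.590 × 9740 × (306 − 18.0) × 4.71 / [1910 × (1 + 0.0767 × 4.71)] = 7.8×10^6 / 2600 = 2998 m³.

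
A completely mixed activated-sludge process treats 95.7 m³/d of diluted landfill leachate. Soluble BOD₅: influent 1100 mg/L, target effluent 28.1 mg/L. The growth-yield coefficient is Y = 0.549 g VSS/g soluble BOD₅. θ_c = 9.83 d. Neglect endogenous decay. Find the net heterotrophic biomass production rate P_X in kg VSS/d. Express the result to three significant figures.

P_X ≈ 56.3 kg VSS/d

With endogenous decay neglected, the observed yield equals the true yield: Y_obs = Y = 0.549 g VSS/g soluble BOD₅.
Mass of soluble BOD₅ removed per day: Q(S₀ − S) = 95.7 × 1072 g/m³ = 102.6 kg/d.
Net biomass production P_X = Y_obs × Q·(S₀ − S) = 0.5490 × 102.6 = 56.32 kg VSS/d.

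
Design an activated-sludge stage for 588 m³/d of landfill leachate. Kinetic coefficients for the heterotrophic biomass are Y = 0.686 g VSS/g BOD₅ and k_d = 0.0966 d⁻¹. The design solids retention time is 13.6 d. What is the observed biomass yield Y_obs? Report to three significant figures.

Y_obs = Y / (1 + k_d θ_c) = 0.686 / (1 + 0.0966 × 13.6) = 0.686 / 2.314 = 0.2965.

Y_obs ≈ 0.296 g VSS/g BOD₅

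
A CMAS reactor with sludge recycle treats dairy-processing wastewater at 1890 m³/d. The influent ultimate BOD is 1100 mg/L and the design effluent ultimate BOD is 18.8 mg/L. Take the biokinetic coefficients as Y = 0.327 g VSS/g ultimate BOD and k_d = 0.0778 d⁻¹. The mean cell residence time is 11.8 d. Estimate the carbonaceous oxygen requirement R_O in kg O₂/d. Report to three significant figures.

The observed yield is Y_obs = Y/(1 + k_d·θ_c) = 0.327 / (1 + 0.0778 × 11.8) = 0.327 / 1.918 = 0.1705 g VSS per g ultimate BOD removed.
Substrate removed = Q·(S₀ − S) = 1890 m³/d × (1100 − 18.8) g/m³ = 2.04×10^6 g/d = 2043 kg/d.
Net sludge production P_X = 0.1705 × 2043 = 348.4 kg VSS/d.
R_O = Q·(S₀ − S) − 1.42·P_X = 2043 − 1.42 × 348.4 = 1549 kg O₂/d.

R_O ≈ 1550 kg O₂/d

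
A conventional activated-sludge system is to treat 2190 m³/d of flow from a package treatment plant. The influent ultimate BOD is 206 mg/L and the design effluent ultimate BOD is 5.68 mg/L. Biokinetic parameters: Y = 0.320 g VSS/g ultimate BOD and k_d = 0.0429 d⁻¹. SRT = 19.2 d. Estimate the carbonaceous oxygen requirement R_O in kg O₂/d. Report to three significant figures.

Y_obs = Y / (1 + k_d θ_c) = 0.320 / (1 + 0.0429 × 19.2) = 0.320 / 1.824 = 0.1755.
Mass of ultimate BOD removed per day: Q(S₀ − S) = 2190 × 200.3 g/m³ = 438.7 kg/d.
Biomass synthesised: P_X = Y_obs × 438.7 = 76.98 kg VSS/d.
R_O = Q·(S₀ − S) − 1.42·P_X = 438.7 − 1.42 × 76.98 = 329.4 kg O₂/d.

R_O ≈ 329 kg O₂/d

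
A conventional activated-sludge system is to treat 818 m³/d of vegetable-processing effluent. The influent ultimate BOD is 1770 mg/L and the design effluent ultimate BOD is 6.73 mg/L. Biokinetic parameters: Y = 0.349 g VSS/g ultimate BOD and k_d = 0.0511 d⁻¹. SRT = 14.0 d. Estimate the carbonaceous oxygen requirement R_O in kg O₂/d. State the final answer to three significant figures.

R_O ≈ 1030 kg O₂/d

Observed yield with endogenous decay: Y_obs = Y / (1 + k_d·θ_c) = 0.349 / (1 + 0.0511 × 14.0) = 0.349 / 1.715 = 0.2035 g VSS/g ultimate BOD.
Mass of ultimate BOD removed per day: Q(S₀ − S) = 818 × 1763 g/m³ = 1442 kg/d.
Net sludge production P_X = 0.2035 × 1442 = 293.4 kg VSS/d.
R_O = Q·(S₀ − S) − 1.42·P_X = 1442 − 1.42 × 293.4 = 1026 kg O₂/d.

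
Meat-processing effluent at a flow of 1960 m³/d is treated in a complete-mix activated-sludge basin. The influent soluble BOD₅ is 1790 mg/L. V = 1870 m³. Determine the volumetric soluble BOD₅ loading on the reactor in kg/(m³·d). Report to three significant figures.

L_v ≈ 1.88 kg soluble BOD₅/(m³·d)

L_v = Q S₀ / V = 1960 × 1790 × 10⁻³ / 1870 = 1.876 kg/(m³·d).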